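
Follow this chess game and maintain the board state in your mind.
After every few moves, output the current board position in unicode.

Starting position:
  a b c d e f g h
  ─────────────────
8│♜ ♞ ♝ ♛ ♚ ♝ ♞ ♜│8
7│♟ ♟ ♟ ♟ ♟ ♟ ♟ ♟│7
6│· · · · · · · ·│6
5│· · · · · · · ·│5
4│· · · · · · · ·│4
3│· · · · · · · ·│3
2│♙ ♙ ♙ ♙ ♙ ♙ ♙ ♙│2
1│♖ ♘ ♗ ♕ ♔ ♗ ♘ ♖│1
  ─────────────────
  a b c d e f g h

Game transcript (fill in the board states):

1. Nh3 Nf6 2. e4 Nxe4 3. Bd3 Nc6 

  a b c d e f g h
  ─────────────────
8│♜ · ♝ ♛ ♚ ♝ · ♜│8
7│♟ ♟ ♟ ♟ ♟ ♟ ♟ ♟│7
6│· · ♞ · · · · ·│6
5│· · · · · · · ·│5
4│· · · · ♞ · · ·│4
3│· · · ♗ · · · ♘│3
2│♙ ♙ ♙ ♙ · ♙ ♙ ♙│2
1│♖ ♘ ♗ ♕ ♔ · · ♖│1
  ─────────────────
  a b c d e f g h

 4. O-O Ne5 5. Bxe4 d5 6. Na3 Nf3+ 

  a b c d e f g h
  ─────────────────
8│♜ · ♝ ♛ ♚ ♝ · ♜│8
7│♟ ♟ ♟ · ♟ ♟ ♟ ♟│7
6│· · · · · · · ·│6
5│· · · ♟ · · · ·│5
4│· · · · ♗ · · ·│4
3│♘ · · · · ♞ · ♘│3
2│♙ ♙ ♙ ♙ · ♙ ♙ ♙│2
1│♖ · ♗ ♕ · ♖ ♔ ·│1
  ─────────────────
  a b c d e f g h

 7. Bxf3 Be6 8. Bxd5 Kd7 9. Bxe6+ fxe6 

  a b c d e f g h
  ─────────────────
8│♜ · · ♛ · ♝ · ♜│8
7│♟ ♟ ♟ ♚ ♟ · ♟ ♟│7
6│· · · · ♟ · · ·│6
5│· · · · · · · ·│5
4│· · · · · · · ·│4
3│♘ · · · · · · ♘│3
2│♙ ♙ ♙ ♙ · ♙ ♙ ♙│2
1│♖ · ♗ ♕ · ♖ ♔ ·│1
  ─────────────────
  a b c d e f g h

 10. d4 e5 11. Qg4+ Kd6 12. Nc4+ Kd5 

  a b c d e f g h
  ─────────────────
8│♜ · · ♛ · ♝ · ♜│8
7│♟ ♟ ♟ · ♟ · ♟ ♟│7
6│· · · · · · · ·│6
5│· · · ♚ ♟ · · ·│5
4│· · ♘ ♙ · · ♕ ·│4
3│· · · · · · · ♘│3
2│♙ ♙ ♙ · · ♙ ♙ ♙│2
1│♖ · ♗ · · ♖ ♔ ·│1
  ─────────────────
  a b c d e f g h

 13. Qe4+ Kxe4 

  a b c d e f g h
  ─────────────────
8│♜ · · ♛ · ♝ · ♜│8
7│♟ ♟ ♟ · ♟ · ♟ ♟│7
6│· · · · · · · ·│6
5│· · · · ♟ · · ·│5
4│· · ♘ ♙ ♚ · · ·│4
3│· · · · · · · ♘│3
2│♙ ♙ ♙ · · ♙ ♙ ♙│2
1│♖ · ♗ · · ♖ ♔ ·│1
  ─────────────────
  a b c d e f g h


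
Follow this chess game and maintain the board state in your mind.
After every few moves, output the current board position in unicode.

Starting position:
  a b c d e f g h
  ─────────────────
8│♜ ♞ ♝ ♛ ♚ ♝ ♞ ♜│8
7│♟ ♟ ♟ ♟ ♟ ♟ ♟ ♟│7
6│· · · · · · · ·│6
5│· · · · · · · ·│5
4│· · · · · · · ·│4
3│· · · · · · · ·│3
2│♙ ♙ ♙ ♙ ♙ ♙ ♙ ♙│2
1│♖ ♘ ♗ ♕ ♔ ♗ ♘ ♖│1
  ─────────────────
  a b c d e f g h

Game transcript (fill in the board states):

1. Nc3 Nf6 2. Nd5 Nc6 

  a b c d e f g h
  ─────────────────
8│♜ · ♝ ♛ ♚ ♝ · ♜│8
7│♟ ♟ ♟ ♟ ♟ ♟ ♟ ♟│7
6│· · ♞ · · ♞ · ·│6
5│· · · ♘ · · · ·│5
4│· · · · · · · ·│4
3│· · · · · · · ·│3
2│♙ ♙ ♙ ♙ ♙ ♙ ♙ ♙│2
1│♖ · ♗ ♕ ♔ ♗ ♘ ♖│1
  ─────────────────
  a b c d e f g h

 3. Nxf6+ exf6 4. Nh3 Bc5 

  a b c d e f g h
  ─────────────────
8│♜ · ♝ ♛ ♚ · · ♜│8
7│♟ ♟ ♟ ♟ · ♟ ♟ ♟│7
6│· · ♞ · · ♟ · ·│6
5│· · ♝ · · · · ·│5
4│· · · · · · · ·│4
3│· · · · · · · ♘│3
2│♙ ♙ ♙ ♙ ♙ ♙ ♙ ♙│2
1│♖ · ♗ ♕ ♔ ♗ · ♖│1
  ─────────────────
  a b c d e f g h

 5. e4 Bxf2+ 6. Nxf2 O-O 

  a b c d e f g h
  ─────────────────
8│♜ · ♝ ♛ · ♜ ♚ ·│8
7│♟ ♟ ♟ ♟ · ♟ ♟ ♟│7
6│· · ♞ · · ♟ · ·│6
5│· · · · · · · ·│5
4│· · · · ♙ · · ·│4
3│· · · · · · · ·│3
2│♙ ♙ ♙ ♙ · ♘ ♙ ♙│2
1│♖ · ♗ ♕ ♔ ♗ · ♖│1
  ─────────────────
  a b c d e f g h

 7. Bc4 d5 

  a b c d e f g h
  ─────────────────
8│♜ · ♝ ♛ · ♜ ♚ ·│8
7│♟ ♟ ♟ · · ♟ ♟ ♟│7
6│· · ♞ · · ♟ · ·│6
5│· · · ♟ · · · ·│5
4│· · ♗ · ♙ · · ·│4
3│· · · · · · · ·│3
2│♙ ♙ ♙ ♙ · ♘ ♙ ♙│2
1│♖ · ♗ ♕ ♔ · · ♖│1
  ─────────────────
  a b c d e f g h


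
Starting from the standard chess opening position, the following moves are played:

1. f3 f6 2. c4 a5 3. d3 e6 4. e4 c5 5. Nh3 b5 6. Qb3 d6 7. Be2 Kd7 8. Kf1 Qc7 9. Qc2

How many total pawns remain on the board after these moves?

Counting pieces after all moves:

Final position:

  a b c d e f g h
  ─────────────────
8│♜ ♞ ♝ · · ♝ ♞ ♜│8
7│· · ♛ ♚ · · ♟ ♟│7
6│· · · ♟ ♟ ♟ · ·│6
5│♟ ♟ ♟ · · · · ·│5
4│· · ♙ · ♙ · · ·│4
3│· · · ♙ · ♙ · ♘│3
2│♙ ♙ ♕ · ♗ · ♙ ♙│2
1│♖ ♘ ♗ · · ♔ · ♖│1
  ─────────────────
  a b c d e f g h


16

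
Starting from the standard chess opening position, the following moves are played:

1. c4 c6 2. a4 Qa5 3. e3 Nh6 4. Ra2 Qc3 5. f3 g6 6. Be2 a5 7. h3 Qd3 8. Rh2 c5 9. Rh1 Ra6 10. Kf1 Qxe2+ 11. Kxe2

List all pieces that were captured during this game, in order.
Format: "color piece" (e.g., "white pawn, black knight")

Tracking captures:
  Qxe2+: captured white bishop
  Kxe2: captured black queen

white bishop, black queen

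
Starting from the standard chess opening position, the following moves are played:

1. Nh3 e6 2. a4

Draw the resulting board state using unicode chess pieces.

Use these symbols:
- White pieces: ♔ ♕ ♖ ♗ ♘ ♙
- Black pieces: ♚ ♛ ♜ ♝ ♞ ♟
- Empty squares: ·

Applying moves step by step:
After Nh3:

♜ ♞ ♝ ♛ ♚ ♝ ♞ ♜
♟ ♟ ♟ ♟ ♟ ♟ ♟ ♟
· · · · · · · ·
· · · · · · · ·
· · · · · · · ·
· · · · · · · ♘
♙ ♙ ♙ ♙ ♙ ♙ ♙ ♙
♖ ♘ ♗ ♕ ♔ ♗ · ♖


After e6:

♜ ♞ ♝ ♛ ♚ ♝ ♞ ♜
♟ ♟ ♟ ♟ · ♟ ♟ ♟
· · · · ♟ · · ·
· · · · · · · ·
· · · · · · · ·
· · · · · · · ♘
♙ ♙ ♙ ♙ ♙ ♙ ♙ ♙
♖ ♘ ♗ ♕ ♔ ♗ · ♖


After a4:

♜ ♞ ♝ ♛ ♚ ♝ ♞ ♜
♟ ♟ ♟ ♟ · ♟ ♟ ♟
· · · · ♟ · · ·
· · · · · · · ·
♙ · · · · · · ·
· · · · · · · ♘
· ♙ ♙ ♙ ♙ ♙ ♙ ♙
♖ ♘ ♗ ♕ ♔ ♗ · ♖



  a b c d e f g h
  ─────────────────
8│♜ ♞ ♝ ♛ ♚ ♝ ♞ ♜│8
7│♟ ♟ ♟ ♟ · ♟ ♟ ♟│7
6│· · · · ♟ · · ·│6
5│· · · · · · · ·│5
4│♙ · · · · · · ·│4
3│· · · · · · · ♘│3
2│· ♙ ♙ ♙ ♙ ♙ ♙ ♙│2
1│♖ ♘ ♗ ♕ ♔ ♗ · ♖│1
  ─────────────────
  a b c d e f g h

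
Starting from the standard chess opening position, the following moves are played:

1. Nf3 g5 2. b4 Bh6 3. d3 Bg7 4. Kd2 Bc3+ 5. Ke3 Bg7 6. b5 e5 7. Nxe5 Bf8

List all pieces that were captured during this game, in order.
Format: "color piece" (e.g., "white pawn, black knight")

Tracking captures:
  Nxe5: captured black pawn

black pawn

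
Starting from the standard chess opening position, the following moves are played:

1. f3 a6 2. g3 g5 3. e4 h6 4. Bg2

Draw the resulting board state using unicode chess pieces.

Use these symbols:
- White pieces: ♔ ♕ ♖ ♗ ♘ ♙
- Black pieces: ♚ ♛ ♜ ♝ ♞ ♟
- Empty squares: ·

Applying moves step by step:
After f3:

♜ ♞ ♝ ♛ ♚ ♝ ♞ ♜
♟ ♟ ♟ ♟ ♟ ♟ ♟ ♟
· · · · · · · ·
· · · · · · · ·
· · · · · · · ·
· · · · · ♙ · ·
♙ ♙ ♙ ♙ ♙ · ♙ ♙
♖ ♘ ♗ ♕ ♔ ♗ ♘ ♖


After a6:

♜ ♞ ♝ ♛ ♚ ♝ ♞ ♜
· ♟ ♟ ♟ ♟ ♟ ♟ ♟
♟ · · · · · · ·
· · · · · · · ·
· · · · · · · ·
· · · · · ♙ · ·
♙ ♙ ♙ ♙ ♙ · ♙ ♙
♖ ♘ ♗ ♕ ♔ ♗ ♘ ♖


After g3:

♜ ♞ ♝ ♛ ♚ ♝ ♞ ♜
· ♟ ♟ ♟ ♟ ♟ ♟ ♟
♟ · · · · · · ·
· · · · · · · ·
· · · · · · · ·
· · · · · ♙ ♙ ·
♙ ♙ ♙ ♙ ♙ · · ♙
♖ ♘ ♗ ♕ ♔ ♗ ♘ ♖


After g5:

♜ ♞ ♝ ♛ ♚ ♝ ♞ ♜
· ♟ ♟ ♟ ♟ ♟ · ♟
♟ · · · · · · ·
· · · · · · ♟ ·
· · · · · · · ·
· · · · · ♙ ♙ ·
♙ ♙ ♙ ♙ ♙ · · ♙
♖ ♘ ♗ ♕ ♔ ♗ ♘ ♖


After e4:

♜ ♞ ♝ ♛ ♚ ♝ ♞ ♜
· ♟ ♟ ♟ ♟ ♟ · ♟
♟ · · · · · · ·
· · · · · · ♟ ·
· · · · ♙ · · ·
· · · · · ♙ ♙ ·
♙ ♙ ♙ ♙ · · · ♙
♖ ♘ ♗ ♕ ♔ ♗ ♘ ♖


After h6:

♜ ♞ ♝ ♛ ♚ ♝ ♞ ♜
· ♟ ♟ ♟ ♟ ♟ · ·
♟ · · · · · · ♟
· · · · · · ♟ ·
· · · · ♙ · · ·
· · · · · ♙ ♙ ·
♙ ♙ ♙ ♙ · · · ♙
♖ ♘ ♗ ♕ ♔ ♗ ♘ ♖


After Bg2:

♜ ♞ ♝ ♛ ♚ ♝ ♞ ♜
· ♟ ♟ ♟ ♟ ♟ · ·
♟ · · · · · · ♟
· · · · · · ♟ ·
· · · · ♙ · · ·
· · · · · ♙ ♙ ·
♙ ♙ ♙ ♙ · · ♗ ♙
♖ ♘ ♗ ♕ ♔ · ♘ ♖



  a b c d e f g h
  ─────────────────
8│♜ ♞ ♝ ♛ ♚ ♝ ♞ ♜│8
7│· ♟ ♟ ♟ ♟ ♟ · ·│7
6│♟ · · · · · · ♟│6
5│· · · · · · ♟ ·│5
4│· · · · ♙ · · ·│4
3│· · · · · ♙ ♙ ·│3
2│♙ ♙ ♙ ♙ · · ♗ ♙│2
1│♖ ♘ ♗ ♕ ♔ · ♘ ♖│1
  ─────────────────
  a b c d e f g h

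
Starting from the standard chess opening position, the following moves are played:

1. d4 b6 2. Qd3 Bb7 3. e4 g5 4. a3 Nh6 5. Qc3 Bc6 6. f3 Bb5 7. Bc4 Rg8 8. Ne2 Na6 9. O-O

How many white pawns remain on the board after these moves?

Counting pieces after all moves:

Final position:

  a b c d e f g h
  ─────────────────
8│♜ · · ♛ ♚ ♝ ♜ ·│8
7│♟ · ♟ ♟ ♟ ♟ · ♟│7
6│♞ ♟ · · · · · ♞│6
5│· ♝ · · · · ♟ ·│5
4│· · ♗ ♙ ♙ · · ·│4
3│♙ · ♕ · · ♙ · ·│3
2│· ♙ ♙ · ♘ · ♙ ♙│2
1│♖ ♘ ♗ · · ♖ ♔ ·│1
  ─────────────────
  a b c d e f g h


8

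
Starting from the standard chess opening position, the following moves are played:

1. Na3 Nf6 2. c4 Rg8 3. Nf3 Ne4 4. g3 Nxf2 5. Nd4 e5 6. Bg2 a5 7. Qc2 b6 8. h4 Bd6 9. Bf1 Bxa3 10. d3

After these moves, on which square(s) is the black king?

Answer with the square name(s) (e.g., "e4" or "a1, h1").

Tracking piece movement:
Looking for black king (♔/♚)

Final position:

  a b c d e f g h
  ─────────────────
8│♜ ♞ ♝ ♛ ♚ · ♜ ·│8
7│· · ♟ ♟ · ♟ ♟ ♟│7
6│· ♟ · · · · · ·│6
5│♟ · · · ♟ · · ·│5
4│· · ♙ ♘ · · · ♙│4
3│♝ · · ♙ · · ♙ ·│3
2│♙ ♙ ♕ · ♙ ♞ · ·│2
1│♖ · ♗ · ♔ ♗ · ♖│1
  ─────────────────
  a b c d e f g h


e8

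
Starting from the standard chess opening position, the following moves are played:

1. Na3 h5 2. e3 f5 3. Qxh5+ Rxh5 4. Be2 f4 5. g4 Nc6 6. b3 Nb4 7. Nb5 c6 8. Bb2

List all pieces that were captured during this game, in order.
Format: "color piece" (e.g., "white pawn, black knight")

Tracking captures:
  Qxh5+: captured black pawn
  Rxh5: captured white queen

black pawn, white queen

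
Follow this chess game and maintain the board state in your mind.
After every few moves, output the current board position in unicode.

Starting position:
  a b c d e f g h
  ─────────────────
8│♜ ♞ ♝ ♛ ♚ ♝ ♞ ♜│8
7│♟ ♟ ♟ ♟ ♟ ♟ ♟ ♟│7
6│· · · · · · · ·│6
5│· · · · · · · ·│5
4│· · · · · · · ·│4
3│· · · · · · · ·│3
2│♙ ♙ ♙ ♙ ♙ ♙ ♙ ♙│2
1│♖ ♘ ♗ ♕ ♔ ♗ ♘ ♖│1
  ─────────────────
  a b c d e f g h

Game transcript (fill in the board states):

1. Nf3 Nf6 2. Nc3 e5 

  a b c d e f g h
  ─────────────────
8│♜ ♞ ♝ ♛ ♚ ♝ · ♜│8
7│♟ ♟ ♟ ♟ · ♟ ♟ ♟│7
6│· · · · · ♞ · ·│6
5│· · · · ♟ · · ·│5
4│· · · · · · · ·│4
3│· · ♘ · · ♘ · ·│3
2│♙ ♙ ♙ ♙ ♙ ♙ ♙ ♙│2
1│♖ · ♗ ♕ ♔ ♗ · ♖│1
  ─────────────────
  a b c d e f g h

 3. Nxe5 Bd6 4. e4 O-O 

  a b c d e f g h
  ─────────────────
8│♜ ♞ ♝ ♛ · ♜ ♚ ·│8
7│♟ ♟ ♟ ♟ · ♟ ♟ ♟│7
6│· · · ♝ · ♞ · ·│6
5│· · · · ♘ · · ·│5
4│· · · · ♙ · · ·│4
3│· · ♘ · · · · ·│3
2│♙ ♙ ♙ ♙ · ♙ ♙ ♙│2
1│♖ · ♗ ♕ ♔ ♗ · ♖│1
  ─────────────────
  a b c d e f g h

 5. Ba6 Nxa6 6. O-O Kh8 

  a b c d e f g h
  ─────────────────
8│♜ · ♝ ♛ · ♜ · ♚│8
7│♟ ♟ ♟ ♟ · ♟ ♟ ♟│7
6│♞ · · ♝ · ♞ · ·│6
5│· · · · ♘ · · ·│5
4│· · · · ♙ · · ·│4
3│· · ♘ · · · · ·│3
2│♙ ♙ ♙ ♙ · ♙ ♙ ♙│2
1│♖ · ♗ ♕ · ♖ ♔ ·│1
  ─────────────────
  a b c d e f g h

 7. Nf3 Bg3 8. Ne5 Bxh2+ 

  a b c d e f g h
  ─────────────────
8│♜ · ♝ ♛ · ♜ · ♚│8
7│♟ ♟ ♟ ♟ · ♟ ♟ ♟│7
6│♞ · · · · ♞ · ·│6
5│· · · · ♘ · · ·│5
4│· · · · ♙ · · ·│4
3│· · ♘ · · · · ·│3
2│♙ ♙ ♙ ♙ · ♙ ♙ ♝│2
1│♖ · ♗ ♕ · ♖ ♔ ·│1
  ─────────────────
  a b c d e f g h



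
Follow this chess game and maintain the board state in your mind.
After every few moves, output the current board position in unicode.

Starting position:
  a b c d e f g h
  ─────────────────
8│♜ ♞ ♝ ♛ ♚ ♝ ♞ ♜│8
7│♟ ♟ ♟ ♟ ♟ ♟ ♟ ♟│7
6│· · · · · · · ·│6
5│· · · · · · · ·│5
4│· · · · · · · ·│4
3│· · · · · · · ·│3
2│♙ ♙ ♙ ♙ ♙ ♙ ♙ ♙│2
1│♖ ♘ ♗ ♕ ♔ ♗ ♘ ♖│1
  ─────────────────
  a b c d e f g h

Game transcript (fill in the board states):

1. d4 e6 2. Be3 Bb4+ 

  a b c d e f g h
  ─────────────────
8│♜ ♞ ♝ ♛ ♚ · ♞ ♜│8
7│♟ ♟ ♟ ♟ · ♟ ♟ ♟│7
6│· · · · ♟ · · ·│6
5│· · · · · · · ·│5
4│· ♝ · ♙ · · · ·│4
3│· · · · ♗ · · ·│3
2│♙ ♙ ♙ · ♙ ♙ ♙ ♙│2
1│♖ ♘ · ♕ ♔ ♗ ♘ ♖│1
  ─────────────────
  a b c d e f g h

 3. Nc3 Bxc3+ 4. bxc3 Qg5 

  a b c d e f g h
  ─────────────────
8│♜ ♞ ♝ · ♚ · ♞ ♜│8
7│♟ ♟ ♟ ♟ · ♟ ♟ ♟│7
6│· · · · ♟ · · ·│6
5│· · · · · · ♛ ·│5
4│· · · ♙ · · · ·│4
3│· · ♙ · ♗ · · ·│3
2│♙ · ♙ · ♙ ♙ ♙ ♙│2
1│♖ · · ♕ ♔ ♗ ♘ ♖│1
  ─────────────────
  a b c d e f g h

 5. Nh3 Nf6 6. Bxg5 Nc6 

  a b c d e f g h
  ─────────────────
8│♜ · ♝ · ♚ · · ♜│8
7│♟ ♟ ♟ ♟ · ♟ ♟ ♟│7
6│· · ♞ · ♟ ♞ · ·│6
5│· · · · · · ♗ ·│5
4│· · · ♙ · · · ·│4
3│· · ♙ · · · · ♘│3
2│♙ · ♙ · ♙ ♙ ♙ ♙│2
1│♖ · · ♕ ♔ ♗ · ♖│1
  ─────────────────
  a b c d e f g h



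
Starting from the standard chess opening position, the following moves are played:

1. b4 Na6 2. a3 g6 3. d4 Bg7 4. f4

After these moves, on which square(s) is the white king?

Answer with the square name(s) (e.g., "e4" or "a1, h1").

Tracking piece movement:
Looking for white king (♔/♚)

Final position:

  a b c d e f g h
  ─────────────────
8│♜ · ♝ ♛ ♚ · ♞ ♜│8
7│♟ ♟ ♟ ♟ ♟ ♟ ♝ ♟│7
6│♞ · · · · · ♟ ·│6
5│· · · · · · · ·│5
4│· ♙ · ♙ · ♙ · ·│4
3│♙ · · · · · · ·│3
2│· · ♙ · ♙ · ♙ ♙│2
1│♖ ♘ ♗ ♕ ♔ ♗ ♘ ♖│1
  ─────────────────
  a b c d e f g h


e1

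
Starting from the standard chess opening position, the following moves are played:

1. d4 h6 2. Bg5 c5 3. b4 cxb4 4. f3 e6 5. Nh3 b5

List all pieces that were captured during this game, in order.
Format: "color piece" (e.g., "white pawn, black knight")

Tracking captures:
  cxb4: captured white pawn

white pawn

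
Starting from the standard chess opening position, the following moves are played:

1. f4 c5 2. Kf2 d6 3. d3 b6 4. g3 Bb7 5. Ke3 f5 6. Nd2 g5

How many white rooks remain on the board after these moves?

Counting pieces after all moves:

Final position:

  a b c d e f g h
  ─────────────────
8│♜ ♞ · ♛ ♚ ♝ ♞ ♜│8
7│♟ ♝ · · ♟ · · ♟│7
6│· ♟ · ♟ · · · ·│6
5│· · ♟ · · ♟ ♟ ·│5
4│· · · · · ♙ · ·│4
3│· · · ♙ ♔ · ♙ ·│3
2│♙ ♙ ♙ ♘ ♙ · · ♙│2
1│♖ · ♗ ♕ · ♗ ♘ ♖│1
  ─────────────────
  a b c d e f g h


2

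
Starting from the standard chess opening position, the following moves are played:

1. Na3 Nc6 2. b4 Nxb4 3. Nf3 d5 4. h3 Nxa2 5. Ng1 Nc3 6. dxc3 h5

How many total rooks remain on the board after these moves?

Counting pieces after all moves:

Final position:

  a b c d e f g h
  ─────────────────
8│♜ · ♝ ♛ ♚ ♝ ♞ ♜│8
7│♟ ♟ ♟ · ♟ ♟ ♟ ·│7
6│· · · · · · · ·│6
5│· · · ♟ · · · ♟│5
4│· · · · · · · ·│4
3│♘ · ♙ · · · · ♙│3
2│· · ♙ · ♙ ♙ ♙ ·│2
1│♖ · ♗ ♕ ♔ ♗ ♘ ♖│1
  ─────────────────
  a b c d e f g h


4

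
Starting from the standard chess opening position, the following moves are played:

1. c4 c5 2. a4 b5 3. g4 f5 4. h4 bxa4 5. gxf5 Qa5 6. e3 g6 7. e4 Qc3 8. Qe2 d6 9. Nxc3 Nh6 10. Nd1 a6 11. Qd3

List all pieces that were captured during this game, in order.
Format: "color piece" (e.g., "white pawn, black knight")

Tracking captures:
  bxa4: captured white pawn
  gxf5: captured black pawn
  Nxc3: captured black queen

white pawn, black pawn, black queen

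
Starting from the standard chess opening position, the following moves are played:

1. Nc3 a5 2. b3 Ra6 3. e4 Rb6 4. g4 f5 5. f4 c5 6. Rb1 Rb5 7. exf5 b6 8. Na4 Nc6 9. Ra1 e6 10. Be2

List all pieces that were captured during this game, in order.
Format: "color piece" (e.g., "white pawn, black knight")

Tracking captures:
  exf5: captured black pawn

black pawn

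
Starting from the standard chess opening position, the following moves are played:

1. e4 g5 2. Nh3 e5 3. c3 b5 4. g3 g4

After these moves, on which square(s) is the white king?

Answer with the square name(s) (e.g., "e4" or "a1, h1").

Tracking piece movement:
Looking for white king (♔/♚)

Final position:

  a b c d e f g h
  ─────────────────
8│♜ ♞ ♝ ♛ ♚ ♝ ♞ ♜│8
7│♟ · ♟ ♟ · ♟ · ♟│7
6│· · · · · · · ·│6
5│· ♟ · · ♟ · · ·│5
4│· · · · ♙ · ♟ ·│4
3│· · ♙ · · · ♙ ♘│3
2│♙ ♙ · ♙ · ♙ · ♙│2
1│♖ ♘ ♗ ♕ ♔ ♗ · ♖│1
  ─────────────────
  a b c d e f g h


e1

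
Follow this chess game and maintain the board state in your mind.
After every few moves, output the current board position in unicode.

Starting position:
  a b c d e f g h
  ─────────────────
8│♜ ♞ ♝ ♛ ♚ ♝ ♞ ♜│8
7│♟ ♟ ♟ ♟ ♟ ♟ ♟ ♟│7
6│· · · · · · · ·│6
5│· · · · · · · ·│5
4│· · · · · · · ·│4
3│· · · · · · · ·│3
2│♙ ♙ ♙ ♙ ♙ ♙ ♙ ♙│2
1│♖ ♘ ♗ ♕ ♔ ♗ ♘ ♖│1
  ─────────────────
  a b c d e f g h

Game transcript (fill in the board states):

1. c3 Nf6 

  a b c d e f g h
  ─────────────────
8│♜ ♞ ♝ ♛ ♚ ♝ · ♜│8
7│♟ ♟ ♟ ♟ ♟ ♟ ♟ ♟│7
6│· · · · · ♞ · ·│6
5│· · · · · · · ·│5
4│· · · · · · · ·│4
3│· · ♙ · · · · ·│3
2│♙ ♙ · ♙ ♙ ♙ ♙ ♙│2
1│♖ ♘ ♗ ♕ ♔ ♗ ♘ ♖│1
  ─────────────────
  a b c d e f g h

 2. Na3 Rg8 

  a b c d e f g h
  ─────────────────
8│♜ ♞ ♝ ♛ ♚ ♝ ♜ ·│8
7│♟ ♟ ♟ ♟ ♟ ♟ ♟ ♟│7
6│· · · · · ♞ · ·│6
5│· · · · · · · ·│5
4│· · · · · · · ·│4
3│♘ · ♙ · · · · ·│3
2│♙ ♙ · ♙ ♙ ♙ ♙ ♙│2
1│♖ · ♗ ♕ ♔ ♗ ♘ ♖│1
  ─────────────────
  a b c d e f g h

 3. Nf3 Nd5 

  a b c d e f g h
  ─────────────────
8│♜ ♞ ♝ ♛ ♚ ♝ ♜ ·│8
7│♟ ♟ ♟ ♟ ♟ ♟ ♟ ♟│7
6│· · · · · · · ·│6
5│· · · ♞ · · · ·│5
4│· · · · · · · ·│4
3│♘ · ♙ · · ♘ · ·│3
2│♙ ♙ · ♙ ♙ ♙ ♙ ♙│2
1│♖ · ♗ ♕ ♔ ♗ · ♖│1
  ─────────────────
  a b c d e f g h



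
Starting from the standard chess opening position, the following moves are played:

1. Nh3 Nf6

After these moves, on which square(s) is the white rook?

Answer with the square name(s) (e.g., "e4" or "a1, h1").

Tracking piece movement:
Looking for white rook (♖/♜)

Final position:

  a b c d e f g h
  ─────────────────
8│♜ ♞ ♝ ♛ ♚ ♝ · ♜│8
7│♟ ♟ ♟ ♟ ♟ ♟ ♟ ♟│7
6│· · · · · ♞ · ·│6
5│· · · · · · · ·│5
4│· · · · · · · ·│4
3│· · · · · · · ♘│3
2│♙ ♙ ♙ ♙ ♙ ♙ ♙ ♙│2
1│♖ ♘ ♗ ♕ ♔ ♗ · ♖│1
  ─────────────────
  a b c d e f g h


a1, h1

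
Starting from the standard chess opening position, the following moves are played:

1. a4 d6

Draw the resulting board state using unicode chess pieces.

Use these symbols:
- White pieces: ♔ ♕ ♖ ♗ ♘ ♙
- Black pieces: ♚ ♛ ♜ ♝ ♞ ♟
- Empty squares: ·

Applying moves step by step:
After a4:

♜ ♞ ♝ ♛ ♚ ♝ ♞ ♜
♟ ♟ ♟ ♟ ♟ ♟ ♟ ♟
· · · · · · · ·
· · · · · · · ·
♙ · · · · · · ·
· · · · · · · ·
· ♙ ♙ ♙ ♙ ♙ ♙ ♙
♖ ♘ ♗ ♕ ♔ ♗ ♘ ♖


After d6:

♜ ♞ ♝ ♛ ♚ ♝ ♞ ♜
♟ ♟ ♟ · ♟ ♟ ♟ ♟
· · · ♟ · · · ·
· · · · · · · ·
♙ · · · · · · ·
· · · · · · · ·
· ♙ ♙ ♙ ♙ ♙ ♙ ♙
♖ ♘ ♗ ♕ ♔ ♗ ♘ ♖



  a b c d e f g h
  ─────────────────
8│♜ ♞ ♝ ♛ ♚ ♝ ♞ ♜│8
7│♟ ♟ ♟ · ♟ ♟ ♟ ♟│7
6│· · · ♟ · · · ·│6
5│· · · · · · · ·│5
4│♙ · · · · · · ·│4
3│· · · · · · · ·│3
2│· ♙ ♙ ♙ ♙ ♙ ♙ ♙│2
1│♖ ♘ ♗ ♕ ♔ ♗ ♘ ♖│1
  ─────────────────
  a b c d e f g h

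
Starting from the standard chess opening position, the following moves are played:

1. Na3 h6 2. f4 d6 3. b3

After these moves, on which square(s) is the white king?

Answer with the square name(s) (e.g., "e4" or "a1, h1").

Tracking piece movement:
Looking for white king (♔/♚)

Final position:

  a b c d e f g h
  ─────────────────
8│♜ ♞ ♝ ♛ ♚ ♝ ♞ ♜│8
7│♟ ♟ ♟ · ♟ ♟ ♟ ·│7
6│· · · ♟ · · · ♟│6
5│· · · · · · · ·│5
4│· · · · · ♙ · ·│4
3│♘ ♙ · · · · · ·│3
2│♙ · ♙ ♙ ♙ · ♙ ♙│2
1│♖ · ♗ ♕ ♔ ♗ ♘ ♖│1
  ─────────────────
  a b c d e f g h


e1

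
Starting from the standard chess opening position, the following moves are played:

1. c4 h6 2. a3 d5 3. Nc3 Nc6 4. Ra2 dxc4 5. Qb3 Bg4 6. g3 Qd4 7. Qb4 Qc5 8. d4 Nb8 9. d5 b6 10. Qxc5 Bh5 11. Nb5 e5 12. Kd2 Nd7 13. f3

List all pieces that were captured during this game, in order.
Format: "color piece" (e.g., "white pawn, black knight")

Tracking captures:
  dxc4: captured white pawn
  Qxc5: captured black queen

white pawn, black queen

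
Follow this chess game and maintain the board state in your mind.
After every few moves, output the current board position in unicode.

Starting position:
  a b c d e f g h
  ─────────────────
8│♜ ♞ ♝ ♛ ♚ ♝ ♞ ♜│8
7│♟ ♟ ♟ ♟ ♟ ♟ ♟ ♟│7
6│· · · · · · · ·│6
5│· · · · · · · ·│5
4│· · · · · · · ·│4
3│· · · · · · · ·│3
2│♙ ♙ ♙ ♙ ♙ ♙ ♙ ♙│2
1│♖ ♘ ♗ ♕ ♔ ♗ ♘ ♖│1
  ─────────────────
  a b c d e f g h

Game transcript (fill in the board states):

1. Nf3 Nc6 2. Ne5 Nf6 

  a b c d e f g h
  ─────────────────
8│♜ · ♝ ♛ ♚ ♝ · ♜│8
7│♟ ♟ ♟ ♟ ♟ ♟ ♟ ♟│7
6│· · ♞ · · ♞ · ·│6
5│· · · · ♘ · · ·│5
4│· · · · · · · ·│4
3│· · · · · · · ·│3
2│♙ ♙ ♙ ♙ ♙ ♙ ♙ ♙│2
1│♖ ♘ ♗ ♕ ♔ ♗ · ♖│1
  ─────────────────
  a b c d e f g h

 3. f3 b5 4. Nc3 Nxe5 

  a b c d e f g h
  ─────────────────
8│♜ · ♝ ♛ ♚ ♝ · ♜│8
7│♟ · ♟ ♟ ♟ ♟ ♟ ♟│7
6│· · · · · ♞ · ·│6
5│· ♟ · · ♞ · · ·│5
4│· · · · · · · ·│4
3│· · ♘ · · ♙ · ·│3
2│♙ ♙ ♙ ♙ ♙ · ♙ ♙│2
1│♖ · ♗ ♕ ♔ ♗ · ♖│1
  ─────────────────
  a b c d e f g h

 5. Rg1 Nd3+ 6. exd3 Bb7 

  a b c d e f g h
  ─────────────────
8│♜ · · ♛ ♚ ♝ · ♜│8
7│♟ ♝ ♟ ♟ ♟ ♟ ♟ ♟│7
6│· · · · · ♞ · ·│6
5│· ♟ · · · · · ·│5
4│· · · · · · · ·│4
3│· · ♘ ♙ · ♙ · ·│3
2│♙ ♙ ♙ ♙ · · ♙ ♙│2
1│♖ · ♗ ♕ ♔ ♗ ♖ ·│1
  ─────────────────
  a b c d e f g h

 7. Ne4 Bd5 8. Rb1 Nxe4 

  a b c d e f g h
  ─────────────────
8│♜ · · ♛ ♚ ♝ · ♜│8
7│♟ · ♟ ♟ ♟ ♟ ♟ ♟│7
6│· · · · · · · ·│6
5│· ♟ · ♝ · · · ·│5
4│· · · · ♞ · · ·│4
3│· · · ♙ · ♙ · ·│3
2│♙ ♙ ♙ ♙ · · ♙ ♙│2
1│· ♖ ♗ ♕ ♔ ♗ ♖ ·│1
  ─────────────────
  a b c d e f g h

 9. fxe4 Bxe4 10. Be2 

  a b c d e f g h
  ─────────────────
8│♜ · · ♛ ♚ ♝ · ♜│8
7│♟ · ♟ ♟ ♟ ♟ ♟ ♟│7
6│· · · · · · · ·│6
5│· ♟ · · · · · ·│5
4│· · · · ♝ · · ·│4
3│· · · ♙ · · · ·│3
2│♙ ♙ ♙ ♙ ♗ · ♙ ♙│2
1│· ♖ ♗ ♕ ♔ · ♖ ·│1
  ─────────────────
  a b c d e f g h


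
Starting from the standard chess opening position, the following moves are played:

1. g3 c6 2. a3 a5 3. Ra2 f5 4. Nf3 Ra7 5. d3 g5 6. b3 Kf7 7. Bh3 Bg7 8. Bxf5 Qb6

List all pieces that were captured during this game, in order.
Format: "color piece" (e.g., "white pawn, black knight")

Tracking captures:
  Bxf5: captured black pawn

black pawn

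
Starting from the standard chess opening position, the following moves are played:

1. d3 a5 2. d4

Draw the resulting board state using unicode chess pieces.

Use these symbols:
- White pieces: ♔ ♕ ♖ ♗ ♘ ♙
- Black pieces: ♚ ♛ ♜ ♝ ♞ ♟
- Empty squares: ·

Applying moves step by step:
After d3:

♜ ♞ ♝ ♛ ♚ ♝ ♞ ♜
♟ ♟ ♟ ♟ ♟ ♟ ♟ ♟
· · · · · · · ·
· · · · · · · ·
· · · · · · · ·
· · · ♙ · · · ·
♙ ♙ ♙ · ♙ ♙ ♙ ♙
♖ ♘ ♗ ♕ ♔ ♗ ♘ ♖


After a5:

♜ ♞ ♝ ♛ ♚ ♝ ♞ ♜
· ♟ ♟ ♟ ♟ ♟ ♟ ♟
· · · · · · · ·
♟ · · · · · · ·
· · · · · · · ·
· · · ♙ · · · ·
♙ ♙ ♙ · ♙ ♙ ♙ ♙
♖ ♘ ♗ ♕ ♔ ♗ ♘ ♖


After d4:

♜ ♞ ♝ ♛ ♚ ♝ ♞ ♜
· ♟ ♟ ♟ ♟ ♟ ♟ ♟
· · · · · · · ·
♟ · · · · · · ·
· · · ♙ · · · ·
· · · · · · · ·
♙ ♙ ♙ · ♙ ♙ ♙ ♙
♖ ♘ ♗ ♕ ♔ ♗ ♘ ♖



  a b c d e f g h
  ─────────────────
8│♜ ♞ ♝ ♛ ♚ ♝ ♞ ♜│8
7│· ♟ ♟ ♟ ♟ ♟ ♟ ♟│7
6│· · · · · · · ·│6
5│♟ · · · · · · ·│5
4│· · · ♙ · · · ·│4
3│· · · · · · · ·│3
2│♙ ♙ ♙ · ♙ ♙ ♙ ♙│2
1│♖ ♘ ♗ ♕ ♔ ♗ ♘ ♖│1
  ─────────────────
  a b c d e f g h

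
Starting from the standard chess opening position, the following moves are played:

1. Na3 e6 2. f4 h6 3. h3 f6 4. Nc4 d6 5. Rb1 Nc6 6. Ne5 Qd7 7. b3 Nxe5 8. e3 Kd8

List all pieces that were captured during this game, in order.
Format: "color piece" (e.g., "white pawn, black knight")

Tracking captures:
  Nxe5: captured white knight

white knight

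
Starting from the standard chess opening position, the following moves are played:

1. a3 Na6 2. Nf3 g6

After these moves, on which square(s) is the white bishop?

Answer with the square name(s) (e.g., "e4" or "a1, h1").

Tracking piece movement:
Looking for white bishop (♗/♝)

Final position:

  a b c d e f g h
  ─────────────────
8│♜ · ♝ ♛ ♚ ♝ ♞ ♜│8
7│♟ ♟ ♟ ♟ ♟ ♟ · ♟│7
6│♞ · · · · · ♟ ·│6
5│· · · · · · · ·│5
4│· · · · · · · ·│4
3│♙ · · · · ♘ · ·│3
2│· ♙ ♙ ♙ ♙ ♙ ♙ ♙│2
1│♖ ♘ ♗ ♕ ♔ ♗ · ♖│1
  ─────────────────
  a b c d e f g h


c1, f1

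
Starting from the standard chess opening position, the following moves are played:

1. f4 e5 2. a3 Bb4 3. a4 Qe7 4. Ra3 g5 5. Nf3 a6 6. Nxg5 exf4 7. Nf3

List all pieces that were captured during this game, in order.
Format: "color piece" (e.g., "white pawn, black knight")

Tracking captures:
  Nxg5: captured black pawn
  exf4: captured white pawn

black pawn, white pawn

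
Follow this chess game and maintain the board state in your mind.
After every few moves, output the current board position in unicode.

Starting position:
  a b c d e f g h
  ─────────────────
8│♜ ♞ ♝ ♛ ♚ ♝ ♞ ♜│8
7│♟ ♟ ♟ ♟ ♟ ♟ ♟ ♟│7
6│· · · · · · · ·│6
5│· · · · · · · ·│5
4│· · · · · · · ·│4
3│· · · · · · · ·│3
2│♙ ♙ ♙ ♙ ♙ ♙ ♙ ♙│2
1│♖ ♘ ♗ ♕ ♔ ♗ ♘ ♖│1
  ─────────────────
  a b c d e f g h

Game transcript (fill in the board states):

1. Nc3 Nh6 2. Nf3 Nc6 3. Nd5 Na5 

  a b c d e f g h
  ─────────────────
8│♜ · ♝ ♛ ♚ ♝ · ♜│8
7│♟ ♟ ♟ ♟ ♟ ♟ ♟ ♟│7
6│· · · · · · · ♞│6
5│♞ · · ♘ · · · ·│5
4│· · · · · · · ·│4
3│· · · · · ♘ · ·│3
2│♙ ♙ ♙ ♙ ♙ ♙ ♙ ♙│2
1│♖ · ♗ ♕ ♔ ♗ · ♖│1
  ─────────────────
  a b c d e f g h

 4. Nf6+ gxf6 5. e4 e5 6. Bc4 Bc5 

  a b c d e f g h
  ─────────────────
8│♜ · ♝ ♛ ♚ · · ♜│8
7│♟ ♟ ♟ ♟ · ♟ · ♟│7
6│· · · · · ♟ · ♞│6
5│♞ · ♝ · ♟ · · ·│5
4│· · ♗ · ♙ · · ·│4
3│· · · · · ♘ · ·│3
2│♙ ♙ ♙ ♙ · ♙ ♙ ♙│2
1│♖ · ♗ ♕ ♔ · · ♖│1
  ─────────────────
  a b c d e f g h

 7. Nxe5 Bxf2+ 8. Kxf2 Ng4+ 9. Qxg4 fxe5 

  a b c d e f g h
  ─────────────────
8│♜ · ♝ ♛ ♚ · · ♜│8
7│♟ ♟ ♟ ♟ · ♟ · ♟│7
6│· · · · · · · ·│6
5│♞ · · · ♟ · · ·│5
4│· · ♗ · ♙ · ♕ ·│4
3│· · · · · · · ·│3
2│♙ ♙ ♙ ♙ · ♔ ♙ ♙│2
1│♖ · ♗ · · · · ♖│1
  ─────────────────
  a b c d e f g h

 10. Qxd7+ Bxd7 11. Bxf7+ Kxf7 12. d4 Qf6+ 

  a b c d e f g h
  ─────────────────
8│♜ · · · · · · ♜│8
7│♟ ♟ ♟ ♝ · ♚ · ♟│7
6│· · · · · ♛ · ·│6
5│♞ · · · ♟ · · ·│5
4│· · · ♙ ♙ · · ·│4
3│· · · · · · · ·│3
2│♙ ♙ ♙ · · ♔ ♙ ♙│2
1│♖ · ♗ · · · · ♖│1
  ─────────────────
  a b c d e f g h

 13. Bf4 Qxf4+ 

  a b c d e f g h
  ─────────────────
8│♜ · · · · · · ♜│8
7│♟ ♟ ♟ ♝ · ♚ · ♟│7
6│· · · · · · · ·│6
5│♞ · · · ♟ · · ·│5
4│· · · ♙ ♙ ♛ · ·│4
3│· · · · · · · ·│3
2│♙ ♙ ♙ · · ♔ ♙ ♙│2
1│♖ · · · · · · ♖│1
  ─────────────────
  a b c d e f g h


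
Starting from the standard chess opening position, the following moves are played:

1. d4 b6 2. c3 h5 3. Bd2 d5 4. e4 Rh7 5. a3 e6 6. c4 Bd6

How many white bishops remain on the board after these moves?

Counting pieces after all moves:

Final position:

  a b c d e f g h
  ─────────────────
8│♜ ♞ ♝ ♛ ♚ · ♞ ·│8
7│♟ · ♟ · · ♟ ♟ ♜│7
6│· ♟ · ♝ ♟ · · ·│6
5│· · · ♟ · · · ♟│5
4│· · ♙ ♙ ♙ · · ·│4
3│♙ · · · · · · ·│3
2│· ♙ · ♗ · ♙ ♙ ♙│2
1│♖ ♘ · ♕ ♔ ♗ ♘ ♖│1
  ─────────────────
  a b c d e f g h


2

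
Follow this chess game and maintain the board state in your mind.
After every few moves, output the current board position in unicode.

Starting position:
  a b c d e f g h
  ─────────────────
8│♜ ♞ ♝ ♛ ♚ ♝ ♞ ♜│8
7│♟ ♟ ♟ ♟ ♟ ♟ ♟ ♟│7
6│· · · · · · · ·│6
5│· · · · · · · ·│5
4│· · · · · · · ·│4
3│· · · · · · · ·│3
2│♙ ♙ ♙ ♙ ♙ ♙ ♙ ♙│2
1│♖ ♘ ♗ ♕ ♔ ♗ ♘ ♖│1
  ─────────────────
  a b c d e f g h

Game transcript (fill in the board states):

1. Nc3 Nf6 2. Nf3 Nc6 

  a b c d e f g h
  ─────────────────
8│♜ · ♝ ♛ ♚ ♝ · ♜│8
7│♟ ♟ ♟ ♟ ♟ ♟ ♟ ♟│7
6│· · ♞ · · ♞ · ·│6
5│· · · · · · · ·│5
4│· · · · · · · ·│4
3│· · ♘ · · ♘ · ·│3
2│♙ ♙ ♙ ♙ ♙ ♙ ♙ ♙│2
1│♖ · ♗ ♕ ♔ ♗ · ♖│1
  ─────────────────
  a b c d e f g h

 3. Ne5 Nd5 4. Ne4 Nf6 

  a b c d e f g h
  ─────────────────
8│♜ · ♝ ♛ ♚ ♝ · ♜│8
7│♟ ♟ ♟ ♟ ♟ ♟ ♟ ♟│7
6│· · ♞ · · ♞ · ·│6
5│· · · · ♘ · · ·│5
4│· · · · ♘ · · ·│4
3│· · · · · · · ·│3
2│♙ ♙ ♙ ♙ ♙ ♙ ♙ ♙│2
1│♖ · ♗ ♕ ♔ ♗ · ♖│1
  ─────────────────
  a b c d e f g h

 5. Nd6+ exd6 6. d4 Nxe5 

  a b c d e f g h
  ─────────────────
8│♜ · ♝ ♛ ♚ ♝ · ♜│8
7│♟ ♟ ♟ ♟ · ♟ ♟ ♟│7
6│· · · ♟ · ♞ · ·│6
5│· · · · ♞ · · ·│5
4│· · · ♙ · · · ·│4
3│· · · · · · · ·│3
2│♙ ♙ ♙ · ♙ ♙ ♙ ♙│2
1│♖ · ♗ ♕ ♔ ♗ · ♖│1
  ─────────────────
  a b c d e f g h

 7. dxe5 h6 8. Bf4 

  a b c d e f g h
  ─────────────────
8│♜ · ♝ ♛ ♚ ♝ · ♜│8
7│♟ ♟ ♟ ♟ · ♟ ♟ ·│7
6│· · · ♟ · ♞ · ♟│6
5│· · · · ♙ · · ·│5
4│· · · · · ♗ · ·│4
3│· · · · · · · ·│3
2│♙ ♙ ♙ · ♙ ♙ ♙ ♙│2
1│♖ · · ♕ ♔ ♗ · ♖│1
  ─────────────────
  a b c d e f g h


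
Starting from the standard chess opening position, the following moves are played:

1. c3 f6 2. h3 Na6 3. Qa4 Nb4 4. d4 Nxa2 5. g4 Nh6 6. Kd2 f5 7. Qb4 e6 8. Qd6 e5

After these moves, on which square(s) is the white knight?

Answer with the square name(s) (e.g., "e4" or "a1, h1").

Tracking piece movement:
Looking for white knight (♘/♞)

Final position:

  a b c d e f g h
  ─────────────────
8│♜ · ♝ ♛ ♚ ♝ · ♜│8
7│♟ ♟ ♟ ♟ · · ♟ ♟│7
6│· · · ♕ · · · ♞│6
5│· · · · ♟ ♟ · ·│5
4│· · · ♙ · · ♙ ·│4
3│· · ♙ · · · · ♙│3
2│♞ ♙ · ♔ ♙ ♙ · ·│2
1│♖ ♘ ♗ · · ♗ ♘ ♖│1
  ─────────────────
  a b c d e f g h


b1, g1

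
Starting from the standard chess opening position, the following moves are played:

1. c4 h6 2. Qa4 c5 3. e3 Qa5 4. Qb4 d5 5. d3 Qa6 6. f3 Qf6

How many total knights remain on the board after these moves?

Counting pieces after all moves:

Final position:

  a b c d e f g h
  ─────────────────
8│♜ ♞ ♝ · ♚ ♝ ♞ ♜│8
7│♟ ♟ · · ♟ ♟ ♟ ·│7
6│· · · · · ♛ · ♟│6
5│· · ♟ ♟ · · · ·│5
4│· ♕ ♙ · · · · ·│4
3│· · · ♙ ♙ ♙ · ·│3
2│♙ ♙ · · · · ♙ ♙│2
1│♖ ♘ ♗ · ♔ ♗ ♘ ♖│1
  ─────────────────
  a b c d e f g h


4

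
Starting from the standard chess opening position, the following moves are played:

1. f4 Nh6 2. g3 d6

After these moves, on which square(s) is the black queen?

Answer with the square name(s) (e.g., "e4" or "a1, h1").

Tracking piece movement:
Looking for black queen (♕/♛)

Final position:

  a b c d e f g h
  ─────────────────
8│♜ ♞ ♝ ♛ ♚ ♝ · ♜│8
7│♟ ♟ ♟ · ♟ ♟ ♟ ♟│7
6│· · · ♟ · · · ♞│6
5│· · · · · · · ·│5
4│· · · · · ♙ · ·│4
3│· · · · · · ♙ ·│3
2│♙ ♙ ♙ ♙ ♙ · · ♙│2
1│♖ ♘ ♗ ♕ ♔ ♗ ♘ ♖│1
  ─────────────────
  a b c d e f g h


d8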